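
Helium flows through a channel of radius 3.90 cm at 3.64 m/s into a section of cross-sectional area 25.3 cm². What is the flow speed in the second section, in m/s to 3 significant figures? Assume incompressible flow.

Mass conservation (A₁v₁ = A₂v₂) gives v₂ = 3.64 × 47.8/25.3 = 6.87 m/s.

6.87 m/s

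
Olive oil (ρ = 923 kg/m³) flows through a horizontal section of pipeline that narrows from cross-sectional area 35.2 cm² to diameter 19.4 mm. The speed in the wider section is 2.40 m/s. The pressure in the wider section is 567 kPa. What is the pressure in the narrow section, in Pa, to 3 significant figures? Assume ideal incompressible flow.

P₂ = 193000 Pa

Continuity gives A₁v₁ = A₂v₂, so v₂ = (35.2 cm²)/(2.96 cm²) × 2.40 m/s = 28.6 m/s.
With no height change, Bernoulli's equation is P₁ + ½ρv₁² = P₂ + ½ρv₂².
P₂ = P₁ − ½ρ(v₂² − v₁²) = 567000 − ½·923·(28.6² − 2.40²) = 567000 − 374000 = 193000 Pa.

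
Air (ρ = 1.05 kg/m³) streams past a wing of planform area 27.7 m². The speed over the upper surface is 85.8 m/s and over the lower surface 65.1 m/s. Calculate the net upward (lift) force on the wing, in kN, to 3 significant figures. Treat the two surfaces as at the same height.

F ≈ 45.4 kN

The faster flow above has the lower pressure; Bernoulli (same height) gives ΔP = ½ρ(v_up² − v_low²).
ΔP = ½·1.05·(85.8² − 65.1²) = 1640 Pa.
Lift = ΔP · A = 1640 × 27.7 = 45400 N.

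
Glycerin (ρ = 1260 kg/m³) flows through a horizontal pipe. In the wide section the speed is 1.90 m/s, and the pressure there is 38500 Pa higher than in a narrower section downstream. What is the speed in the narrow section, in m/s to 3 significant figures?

8.04 m/s

With h₁ = h₂, rearranging Bernoulli gives v₂ = √(v₁² + 2ΔP/ρ).
v₂ = √(1.90² + 2·38500/1260) = √(3.61 + 61.1) = 8.04 m/s.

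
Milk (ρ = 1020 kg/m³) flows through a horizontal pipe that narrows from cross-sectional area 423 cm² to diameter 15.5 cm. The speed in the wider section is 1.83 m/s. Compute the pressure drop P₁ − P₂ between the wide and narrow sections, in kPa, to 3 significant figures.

6.88 kPa

Mass conservation (A₁v₁ = A₂v₂) gives v₂ = 1.83 × 423/189 = 4.10 m/s.
Bernoulli (h₁ = h₂): P₁ − P₂ = ½ρ(v₂² − v₁²).
P₁ − P₂ = ½·1020·(4.10² − 1.83²) = ½·1020·13.5 = 6880 Pa.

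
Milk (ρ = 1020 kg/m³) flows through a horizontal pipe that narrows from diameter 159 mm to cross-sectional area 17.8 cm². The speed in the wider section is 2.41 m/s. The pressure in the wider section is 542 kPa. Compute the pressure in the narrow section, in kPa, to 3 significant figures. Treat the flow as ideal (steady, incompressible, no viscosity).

P₂ ≈ 176 kPa

Continuity gives A₁v₁ = A₂v₂, so v₂ = (199 cm²)/(17.8 cm²) × 2.41 m/s = 26.9 m/s.
With no height change, Bernoulli's equation is P₁ + ½ρv₁² = P₂ + ½ρv₂².
P₂ = P₁ − ½ρ(v₂² − v₁²) = 542000 − ½·1020·(26.9² − 2.41²) = 542000 − 366000 = 176000 Pa.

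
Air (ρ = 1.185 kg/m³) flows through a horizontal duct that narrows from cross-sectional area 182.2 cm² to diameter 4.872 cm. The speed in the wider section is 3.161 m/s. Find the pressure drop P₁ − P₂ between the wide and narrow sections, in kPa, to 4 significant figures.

The volume flow rate is constant, so v₂ = (A₁/A₂)v₁ = (182.2/18.64)·3.161 = 30.89 m/s.
Along the horizontal streamline, P + ½ρv² is constant.
P₁ − P₂ = ½·1.185·(30.89² − 3.161²) = ½·1.185·944.4 = 559.6 Pa.

0.5596 kPa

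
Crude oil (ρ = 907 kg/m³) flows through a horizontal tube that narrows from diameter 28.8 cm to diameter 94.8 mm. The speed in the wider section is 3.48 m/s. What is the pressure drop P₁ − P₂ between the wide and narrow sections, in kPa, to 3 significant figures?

The volume flow rate is constant, so v₂ = (A₁/A₂)v₁ = (651/70.6)·3.48 = 32.1 m/s.
Bernoulli (h₁ = h₂): P₁ − P₂ = ½ρ(v₂² − v₁²).
P₁ − P₂ = ½·907·(32.1² − 3.48²) = ½·907·1020 = 462000 Pa.

ΔP ≈ 462 kPa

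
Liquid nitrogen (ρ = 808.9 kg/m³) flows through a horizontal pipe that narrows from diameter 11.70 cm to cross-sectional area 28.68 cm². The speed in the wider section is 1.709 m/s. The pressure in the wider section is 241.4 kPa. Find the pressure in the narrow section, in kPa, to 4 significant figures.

The volume flow rate is constant, so v₂ = (A₁/A₂)v₁ = (107.5/28.68)·1.709 = 6.407 m/s.
Along the horizontal streamline, P + ½ρv² is constant.
P₂ = P₁ − ½ρ(v₂² − v₁²) = 241400 − ½·808.9·(6.407² − 1.709²) = 241400 − 15420 = 226000 Pa.

P₂ ≈ 226.0 kPa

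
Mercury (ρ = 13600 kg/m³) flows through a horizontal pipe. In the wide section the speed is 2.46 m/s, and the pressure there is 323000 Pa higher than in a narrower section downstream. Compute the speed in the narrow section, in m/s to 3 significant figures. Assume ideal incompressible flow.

With h₁ = h₂, rearranging Bernoulli gives v₂ = √(v₁² + 2ΔP/ρ).
v₂ = √(2.46² + 2·323000/13600) = √(6.05 + 47.5) = 7.32 m/s.

7.32 m/s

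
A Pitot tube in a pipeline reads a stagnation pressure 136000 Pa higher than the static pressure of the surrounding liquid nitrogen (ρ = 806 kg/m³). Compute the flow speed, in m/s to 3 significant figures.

The dynamic pressure equals the rise in static pressure at the stagnation point: ΔP = ½ρv².
v = √(2ΔP/ρ) = √(2·136000/806) = 18.4 m/s.

18.4 m/s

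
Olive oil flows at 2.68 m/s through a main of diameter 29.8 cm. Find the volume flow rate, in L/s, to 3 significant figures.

Q = A·v = 0.0697 m² × 2.68 m/s = 0.187 m³/s.
Converting: 0.187 m³/s × 1000 = 187 L/s.

Q ≈ 187 L/s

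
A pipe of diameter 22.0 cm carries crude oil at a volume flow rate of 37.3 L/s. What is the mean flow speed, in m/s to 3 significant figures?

v = 0.981 m/s

Q = 37.3 L/s = 0.0373 m³/s.
v = Q/A = 0.0373 / 0.0380 = 0.981 m/s.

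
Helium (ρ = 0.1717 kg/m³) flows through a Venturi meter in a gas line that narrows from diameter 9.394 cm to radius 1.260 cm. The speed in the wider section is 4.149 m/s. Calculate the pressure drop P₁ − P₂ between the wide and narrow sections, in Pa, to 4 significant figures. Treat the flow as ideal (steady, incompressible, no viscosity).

By continuity, v₂ = v₁·A₁/A₂ = 4.149·(69.31/4.988) = 57.66 m/s.
Along the horizontal streamline, P + ½ρv² is constant.
P₁ − P₂ = ½·0.1717·(57.66² − 4.149²) = ½·0.1717·3307 = 283.9 Pa.

ΔP ≈ 283.9 Pa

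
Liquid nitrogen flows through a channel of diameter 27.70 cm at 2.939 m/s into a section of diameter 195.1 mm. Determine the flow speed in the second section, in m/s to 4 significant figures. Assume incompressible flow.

Continuity gives A₁v₁ = A₂v₂, so v₂ = (602.6 cm²)/(299.0 cm²) × 2.939 m/s = 5.924 m/s.

v₂ ≈ 5.924 m/s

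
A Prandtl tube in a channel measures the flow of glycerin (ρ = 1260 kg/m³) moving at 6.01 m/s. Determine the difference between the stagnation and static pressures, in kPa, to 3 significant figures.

Bernoulli between the free stream and the stagnation point: ½ρv² = P_stag − P_static.
ΔP = ½·1260·6.01² = 22800 Pa.

22.8 kPa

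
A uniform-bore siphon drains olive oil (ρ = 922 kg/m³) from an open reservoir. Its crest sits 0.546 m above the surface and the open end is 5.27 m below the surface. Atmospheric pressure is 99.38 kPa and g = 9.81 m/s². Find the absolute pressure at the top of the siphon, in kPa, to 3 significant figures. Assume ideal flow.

From the surface to the outlet (both open to atmosphere, surface at rest): v = √(2g·h_out) = √(2·9.81·5.27) = 10.2 m/s.
The bore is uniform, so the speed at the crest is the same v. Bernoulli surface→crest: P_atm = P_top + ½ρv² + ρg·h_top.
P_top = 99380 − ½·922·10.2² − 922·9.81·0.546 = 46800 Pa.

P_top = 46.8 kPa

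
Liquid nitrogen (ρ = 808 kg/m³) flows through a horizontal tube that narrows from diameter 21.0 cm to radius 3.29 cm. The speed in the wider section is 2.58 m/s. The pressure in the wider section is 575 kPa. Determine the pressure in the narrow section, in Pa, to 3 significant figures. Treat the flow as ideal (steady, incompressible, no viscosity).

Mass conservation (A₁v₁ = A₂v₂) gives v₂ = 2.58 × 346/34.0 = 26.3 m/s.
Bernoulli (h₁ = h₂): P₁ − P₂ = ½ρ(v₂² − v₁²).
P₂ = P₁ − ½ρ(v₂² − v₁²) = 575000 − ½·808·(26.3² − 2.58²) = 575000 − 276000 = 299000 Pa.

299000 Pa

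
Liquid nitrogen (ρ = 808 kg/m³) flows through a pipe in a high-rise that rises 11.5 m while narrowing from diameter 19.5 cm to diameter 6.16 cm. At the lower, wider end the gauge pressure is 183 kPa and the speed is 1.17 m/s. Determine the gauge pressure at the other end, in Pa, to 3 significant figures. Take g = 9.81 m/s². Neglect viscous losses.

P₂ ≈ 36900 Pa

Continuity gives A₁v₁ = A₂v₂, so v₂ = (299 cm²)/(29.8 cm²) × 1.17 m/s = 11.7 m/s.
Bernoulli: P₁ + ½ρv₁² + ρg h₁ = P₂ + ½ρv₂² + ρg h₂, so P₂ = P₁ + ½ρ(v₁² − v₂²) − ρg(h₂ − h₁).
P₂ = 183000 + ½·808·(1.17² − 11.7²) − 808·9.81·(+11.5) = 183000 + (-55000) − (91200) = 36900 Pa.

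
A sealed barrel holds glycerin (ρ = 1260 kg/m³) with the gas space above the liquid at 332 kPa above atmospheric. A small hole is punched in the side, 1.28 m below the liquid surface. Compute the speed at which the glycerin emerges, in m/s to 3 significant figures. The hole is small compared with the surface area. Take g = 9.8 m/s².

Take point 1 at the surface (v₁ ≈ 0) and point 2 at the hole (at atmospheric pressure). Bernoulli: P₁ + ρg h = P_atm + ½ρv₂².
With P₁ − P_atm = 332000 Pa, v₂ = √(2gh + 2ΔP/ρ) = √(2·9.8·1.28 + 2·332000/1260) = 23.5 m/s.

v = 23.5 m/s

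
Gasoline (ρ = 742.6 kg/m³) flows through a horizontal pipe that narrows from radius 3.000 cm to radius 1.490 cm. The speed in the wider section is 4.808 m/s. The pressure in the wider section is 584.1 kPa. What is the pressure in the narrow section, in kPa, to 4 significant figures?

The volume flow rate is constant, so v₂ = (A₁/A₂)v₁ = (28.27/6.975)·4.808 = 19.49 m/s.
The pipe is horizontal, so Bernoulli reduces to P₁ + ½ρv₁² = P₂ + ½ρv₂².
P₂ = P₁ − ½ρ(v₂² − v₁²) = 584100 − ½·742.6·(19.49² − 4.808²) = 584100 − 132500 = 451600 Pa.

P₂ ≈ 451.6 kPa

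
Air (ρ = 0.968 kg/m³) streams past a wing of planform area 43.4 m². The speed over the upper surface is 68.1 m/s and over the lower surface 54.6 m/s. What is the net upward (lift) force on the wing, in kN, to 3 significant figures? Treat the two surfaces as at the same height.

From P + ½ρv² = const at equal height, P_low − P_up = ½ρ(v_up² − v_low²).
ΔP = ½·0.968·(68.1² − 54.6²) = 802 Pa.
Lift = ΔP · A = 802 × 43.4 = 34800 N.

F = 34.8 kN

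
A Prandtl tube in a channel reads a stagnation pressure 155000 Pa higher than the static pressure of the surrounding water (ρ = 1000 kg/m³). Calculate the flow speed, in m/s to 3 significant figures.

At the stagnation point the flow is brought to rest, so Bernoulli gives P_stag − P_static = ½ρv².
v = √(2ΔP/ρ) = √(2·155000/1000) = 17.6 m/s.

v ≈ 17.6 m/s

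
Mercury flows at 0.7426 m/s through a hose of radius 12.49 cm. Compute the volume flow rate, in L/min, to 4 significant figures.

2184 L/min

Q = A·v = 0.04901 m² × 0.7426 m/s = 0.03639 m³/s.
Converting: 0.03639 m³/s × 60000 = 2184 L/min.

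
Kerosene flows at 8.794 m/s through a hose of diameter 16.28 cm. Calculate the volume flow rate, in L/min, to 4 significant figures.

Q = A·v = 0.02082 m² × 8.794 m/s = 0.1831 m³/s.
Converting: 0.1831 m³/s × 60000 = 10980 L/min.

Q ≈ 10980 L/min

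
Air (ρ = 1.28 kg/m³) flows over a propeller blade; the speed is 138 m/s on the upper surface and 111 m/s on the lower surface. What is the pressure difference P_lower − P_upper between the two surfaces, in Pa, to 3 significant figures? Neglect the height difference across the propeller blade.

4300 Pa

Bernoulli (same height): P_lower − P_upper = ½ρ(v_upper² − v_lower²).
ΔP = ½·1.28·(138² − 111²) = 4300 Pa.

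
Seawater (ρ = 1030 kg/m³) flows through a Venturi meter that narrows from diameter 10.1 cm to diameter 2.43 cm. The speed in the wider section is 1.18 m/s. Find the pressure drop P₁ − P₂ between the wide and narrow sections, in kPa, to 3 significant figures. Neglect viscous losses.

Continuity gives A₁v₁ = A₂v₂, so v₂ = (80.1 cm²)/(4.64 cm²) × 1.18 m/s = 20.4 m/s.
With no height change, Bernoulli's equation is P₁ + ½ρv₁² = P₂ + ½ρv₂².
P₁ − P₂ = ½·1030·(20.4² − 1.18²) = ½·1030·414 = 213000 Pa.

213 kPa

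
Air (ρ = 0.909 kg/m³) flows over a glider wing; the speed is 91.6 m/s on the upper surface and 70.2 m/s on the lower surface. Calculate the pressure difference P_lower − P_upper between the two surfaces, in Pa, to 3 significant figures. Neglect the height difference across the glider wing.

Bernoulli (same height): P_lower − P_upper = ½ρ(v_upper² − v_lower²).
ΔP = ½·0.909·(91.6² − 70.2²) = 1570 Pa.

ΔP ≈ 1570 Pa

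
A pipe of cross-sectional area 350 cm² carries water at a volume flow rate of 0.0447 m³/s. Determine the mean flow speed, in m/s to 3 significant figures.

Q = 0.0447 m³/s = 0.0447 m³/s.
v = Q/A = 0.0447 / 0.0350 = 1.28 m/s.

v = 1.28 m/s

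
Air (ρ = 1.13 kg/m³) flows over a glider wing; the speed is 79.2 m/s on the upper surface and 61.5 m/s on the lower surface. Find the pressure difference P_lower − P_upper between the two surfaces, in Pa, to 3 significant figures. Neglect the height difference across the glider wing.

ΔP ≈ 1410 Pa

The pressure is lower where the speed is higher: ΔP = ½ρ(v_up² − v_low²).
ΔP = ½·1.13·(79.2² − 61.5²) = 1410 Pa.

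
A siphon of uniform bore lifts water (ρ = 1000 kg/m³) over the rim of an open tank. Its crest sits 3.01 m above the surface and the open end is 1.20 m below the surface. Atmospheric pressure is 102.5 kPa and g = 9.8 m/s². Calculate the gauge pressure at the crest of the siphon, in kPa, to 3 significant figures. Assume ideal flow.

-41.3 kPa

The outlet speed comes from Torricelli: v = √(2g·1.20) = 4.85 m/s.
The bore is uniform, so the speed at the crest is the same v. Bernoulli surface→crest: P_atm = P_top + ½ρv² + ρg·h_top.
P_top = 102500 − ½·1000·4.85² − 1000·9.8·3.01 = 61200 Pa. So P_gauge = P_top − P_atm = -41300 Pa.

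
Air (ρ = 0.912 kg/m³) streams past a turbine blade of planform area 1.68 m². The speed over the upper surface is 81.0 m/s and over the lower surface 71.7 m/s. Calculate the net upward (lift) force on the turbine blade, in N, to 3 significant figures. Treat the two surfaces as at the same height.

F ≈ 1090 N

The faster flow above has the lower pressure; Bernoulli (same height) gives ΔP = ½ρ(v_up² − v_low²).
ΔP = ½·0.912·(81.0² − 71.7²) = 648 Pa.
Lift = ΔP · A = 648 × 1.68 = 1090 N.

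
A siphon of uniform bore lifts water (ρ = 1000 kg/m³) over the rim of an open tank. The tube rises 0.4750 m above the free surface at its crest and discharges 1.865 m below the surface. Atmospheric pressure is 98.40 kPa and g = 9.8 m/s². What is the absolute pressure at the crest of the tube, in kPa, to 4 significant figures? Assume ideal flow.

Bernoulli surface→outlet gives ½v² = g·h_out, so v = √(2·9.8·1.865) = 6.046 m/s.
With constant cross-section the crest speed equals v; applying Bernoulli from the surface up to the crest, P_top = P_atm − ½ρv² − ρg·h_top.
P_top = 98400 − ½·1000·6.046² − 1000·9.8·0.4750 = 75470 Pa.

P_top ≈ 75.47 kPa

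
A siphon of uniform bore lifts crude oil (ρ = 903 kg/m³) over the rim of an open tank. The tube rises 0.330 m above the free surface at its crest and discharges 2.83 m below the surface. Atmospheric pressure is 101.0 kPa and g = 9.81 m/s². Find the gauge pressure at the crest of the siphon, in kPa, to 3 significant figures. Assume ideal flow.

The outlet speed comes from Torricelli: v = √(2g·2.83) = 7.45 m/s.
The bore is uniform, so the speed at the crest is the same v. Bernoulli surface→crest: P_atm = P_top + ½ρv² + ρg·h_top.
P_top = 101000 − ½·903·7.45² − 903·9.81·0.330 = 73000 Pa. So P_gauge = P_top − P_atm = -28000 Pa.

P_gauge = -28.0 kPa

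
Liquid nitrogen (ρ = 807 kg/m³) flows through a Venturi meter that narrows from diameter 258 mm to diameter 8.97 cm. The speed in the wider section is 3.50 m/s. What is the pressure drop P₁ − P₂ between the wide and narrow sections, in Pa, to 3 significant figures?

Continuity gives A₁v₁ = A₂v₂, so v₂ = (523 cm²)/(63.2 cm²) × 3.50 m/s = 29.0 m/s.
The pipe is horizontal, so Bernoulli reduces to P₁ + ½ρv₁² = P₂ + ½ρv₂².
P₁ − P₂ = ½·807·(29.0² − 3.50²) = ½·807·826 = 333000 Pa.

ΔP = 333000 Pa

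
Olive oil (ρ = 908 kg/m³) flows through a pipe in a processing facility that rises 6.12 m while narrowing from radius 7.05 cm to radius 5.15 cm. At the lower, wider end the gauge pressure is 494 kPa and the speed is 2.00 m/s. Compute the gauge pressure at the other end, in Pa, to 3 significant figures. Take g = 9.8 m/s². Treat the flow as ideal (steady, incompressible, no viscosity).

Mass conservation (A₁v₁ = A₂v₂) gives v₂ = 2.00 × 156/83.3 = 3.75 m/s.
Bernoulli: P₁ + ½ρv₁² + ρg h₁ = P₂ + ½ρv₂² + ρg h₂, so P₂ = P₁ + ½ρ(v₁² − v₂²) − ρg(h₂ − h₁).
P₂ = 494000 + ½·908·(2.00² − 3.75²) − 908·9.8·(+6.12) = 494000 + (-4560) − (54500) = 435000 Pa.

435000 Pa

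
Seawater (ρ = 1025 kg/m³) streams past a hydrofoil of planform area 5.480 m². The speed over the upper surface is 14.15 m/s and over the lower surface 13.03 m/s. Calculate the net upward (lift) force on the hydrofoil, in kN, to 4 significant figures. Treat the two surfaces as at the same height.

F ≈ 85.50 kN

The faster flow above has the lower pressure; Bernoulli (same height) gives ΔP = ½ρ(v_up² − v_low²).
ΔP = ½·1025·(14.15² − 13.03²) = 15600 Pa.
Lift = ΔP · A = 15600 × 5.480 = 85500 N.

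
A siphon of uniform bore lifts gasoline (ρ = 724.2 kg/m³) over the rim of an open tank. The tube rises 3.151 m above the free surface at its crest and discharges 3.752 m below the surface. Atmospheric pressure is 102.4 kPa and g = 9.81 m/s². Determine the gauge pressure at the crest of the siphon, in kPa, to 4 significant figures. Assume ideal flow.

P_gauge ≈ -49.04 kPa

From the surface to the outlet (both open to atmosphere, surface at rest): v = √(2g·h_out) = √(2·9.81·3.752) = 8.580 m/s.
Continuity keeps v the same throughout the tube; from surface to crest, P_atm + 0 = P_top + ½ρv² + ρg·h_top.
P_top = 102400 − ½·724.2·8.580² − 724.2·9.81·3.151 = 53360 Pa. So P_gauge = P_top − P_atm = -49040 Pa.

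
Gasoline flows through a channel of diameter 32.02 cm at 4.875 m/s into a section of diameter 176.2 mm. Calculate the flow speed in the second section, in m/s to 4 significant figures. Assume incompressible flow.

v₂ = 16.10 m/s

Continuity gives A₁v₁ = A₂v₂, so v₂ = (805.3 cm²)/(243.8 cm²) × 4.875 m/s = 16.10 m/s.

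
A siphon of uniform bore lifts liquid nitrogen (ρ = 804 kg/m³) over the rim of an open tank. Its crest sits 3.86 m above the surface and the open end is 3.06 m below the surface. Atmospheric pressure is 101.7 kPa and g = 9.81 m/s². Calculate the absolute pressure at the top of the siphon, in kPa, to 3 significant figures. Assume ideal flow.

From the surface to the outlet (both open to atmosphere, surface at rest): v = √(2g·h_out) = √(2·9.81·3.06) = 7.75 m/s.
Continuity keeps v the same throughout the tube; from surface to crest, P_atm + 0 = P_top + ½ρv² + ρg·h_top.
P_top = 101700 − ½·804·7.75² − 804·9.81·3.86 = 47100 Pa.

P_top ≈ 47.1 kPa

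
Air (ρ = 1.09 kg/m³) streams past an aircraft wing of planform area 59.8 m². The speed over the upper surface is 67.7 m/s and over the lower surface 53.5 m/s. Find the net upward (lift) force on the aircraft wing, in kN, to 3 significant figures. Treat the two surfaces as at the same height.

F = 56.1 kN

From P + ½ρv² = const at equal height, P_low − P_up = ½ρ(v_up² − v_low²).
ΔP = ½·1.09·(67.7² − 53.5²) = 938 Pa.
Lift = ΔP · A = 938 × 59.8 = 56100 N.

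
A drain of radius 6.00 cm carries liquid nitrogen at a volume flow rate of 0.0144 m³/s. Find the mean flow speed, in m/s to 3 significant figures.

Q = 0.0144 m³/s = 0.0144 m³/s.
v = Q/A = 0.0144 / 0.0113 = 1.27 m/s.

v ≈ 1.27 m/s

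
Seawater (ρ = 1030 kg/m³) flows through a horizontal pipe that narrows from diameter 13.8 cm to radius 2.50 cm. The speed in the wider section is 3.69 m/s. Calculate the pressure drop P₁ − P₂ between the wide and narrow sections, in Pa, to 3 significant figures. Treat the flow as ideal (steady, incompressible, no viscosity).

ΔP ≈ 400000 Pa

The volume flow rate is constant, so v₂ = (A₁/A₂)v₁ = (150/19.6)·3.69 = 28.1 m/s.
Along the horizontal streamline, P + ½ρv² is constant.
P₁ − P₂ = ½·1030·(28.1² − 3.69²) = ½·1030·776 = 400000 Pa.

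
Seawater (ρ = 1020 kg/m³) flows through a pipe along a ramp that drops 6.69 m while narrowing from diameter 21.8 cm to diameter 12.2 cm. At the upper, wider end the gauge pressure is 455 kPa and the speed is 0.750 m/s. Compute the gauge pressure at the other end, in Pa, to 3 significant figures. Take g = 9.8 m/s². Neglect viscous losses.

Continuity gives A₁v₁ = A₂v₂, so v₂ = (373 cm²)/(117 cm²) × 0.750 m/s = 2.39 m/s.
Energy conservation along the streamline gives P₂ = P₁ − ½ρ(v₂² − v₁²) − ρg(h₂ − h₁).
P₂ = 455000 + ½·1020·(0.750² − 2.39²) − 1020·9.8·(−6.69) = 455000 + (-2640) − (-66900) = 519000 Pa.

P₂ ≈ 519000 Pa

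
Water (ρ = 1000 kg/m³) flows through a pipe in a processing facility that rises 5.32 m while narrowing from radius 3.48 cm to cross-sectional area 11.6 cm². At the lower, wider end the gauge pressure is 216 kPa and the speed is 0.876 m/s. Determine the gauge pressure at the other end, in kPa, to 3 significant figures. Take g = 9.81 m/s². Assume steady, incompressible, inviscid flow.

The volume flow rate is constant, so v₂ = (A₁/A₂)v₁ = (38.0/11.6)·0.876 = 2.87 m/s.
Applying Bernoulli between the two ends and solving for P₂: P₂ = P₁ + ½ρ(v₁² − v₂²) − ρgΔh.
P₂ = 216000 + ½·1000·(0.876² − 2.87²) − 1000·9.81·(+5.32) = 216000 + (-3740) − (52200) = 160000 Pa.

P₂ ≈ 160 kPa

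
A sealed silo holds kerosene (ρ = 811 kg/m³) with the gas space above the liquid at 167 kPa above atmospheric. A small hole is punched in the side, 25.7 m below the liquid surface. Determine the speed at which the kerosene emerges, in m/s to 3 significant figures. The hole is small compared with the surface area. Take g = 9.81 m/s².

v ≈ 30.3 m/s

Take point 1 at the surface (v₁ ≈ 0) and point 2 at the hole (at atmospheric pressure). Bernoulli: P₁ + ρg h = P_atm + ½ρv₂².
With P₁ − P_atm = 167000 Pa, v₂ = √(2gh + 2ΔP/ρ) = √(2·9.81·25.7 + 2·167000/811) = 30.3 m/s.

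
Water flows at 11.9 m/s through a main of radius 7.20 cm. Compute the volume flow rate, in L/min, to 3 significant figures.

Q = A·v = 0.0163 m² × 11.9 m/s = 0.194 m³/s.
Converting: 0.194 m³/s × 60000 = 11600 L/min.

11600 L/min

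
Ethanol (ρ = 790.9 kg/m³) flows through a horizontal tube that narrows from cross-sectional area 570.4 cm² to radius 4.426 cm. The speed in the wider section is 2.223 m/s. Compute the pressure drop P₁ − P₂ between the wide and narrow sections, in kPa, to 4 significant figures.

165.9 kPa

The volume flow rate is constant, so v₂ = (A₁/A₂)v₁ = (570.4/61.54)·2.223 = 20.60 m/s.
The pipe is horizontal, so Bernoulli reduces to P₁ + ½ρv₁² = P₂ + ½ρv₂².
P₁ − P₂ = ½·790.9·(20.60² − 2.223²) = ½·790.9·419.6 = 165900 Pa.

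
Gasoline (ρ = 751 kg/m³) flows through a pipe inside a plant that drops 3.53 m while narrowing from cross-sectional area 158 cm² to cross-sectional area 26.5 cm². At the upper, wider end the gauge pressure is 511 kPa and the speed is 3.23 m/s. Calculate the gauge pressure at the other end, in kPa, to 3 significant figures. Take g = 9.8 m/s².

P₂ ≈ 402 kPa

The volume flow rate is constant, so v₂ = (A₁/A₂)v₁ = (158/26.5)·3.23 = 19.3 m/s.
Bernoulli: P₁ + ½ρv₁² + ρg h₁ = P₂ + ½ρv₂² + ρg h₂, so P₂ = P₁ + ½ρ(v₁² − v₂²) − ρg(h₂ − h₁).
P₂ = 511000 + ½·751·(3.23² − 19.3²) − 751·9.8·(−3.53) = 511000 + (-135000) − (-26000) = 402000 Pa.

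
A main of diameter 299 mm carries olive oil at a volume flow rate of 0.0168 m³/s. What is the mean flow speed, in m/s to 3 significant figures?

Q = 0.0168 m³/s = 0.0168 m³/s.
v = Q/A = 0.0168 / 0.0702 = 0.239 m/s.

v ≈ 0.239 m/s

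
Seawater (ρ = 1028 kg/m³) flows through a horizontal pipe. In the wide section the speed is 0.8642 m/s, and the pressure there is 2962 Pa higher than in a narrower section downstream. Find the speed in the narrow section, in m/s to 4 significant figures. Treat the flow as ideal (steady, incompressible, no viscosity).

2.551 m/s

Horizontal Bernoulli: P₁ + ½ρv₁² = P₂ + ½ρv₂², so v₂² = v₁² + 2(P₁ − P₂)/ρ.
v₂ = √(0.8642² + 2·2962/1028) = √(0.7468 + 5.763) = 2.551 m/s.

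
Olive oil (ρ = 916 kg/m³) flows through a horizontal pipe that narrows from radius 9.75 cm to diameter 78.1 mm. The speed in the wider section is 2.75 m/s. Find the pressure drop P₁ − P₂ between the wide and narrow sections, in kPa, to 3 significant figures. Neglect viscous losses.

Continuity gives A₁v₁ = A₂v₂, so v₂ = (299 cm²)/(47.9 cm²) × 2.75 m/s = 17.1 m/s.
Along the horizontal streamline, P + ½ρv² is constant.
P₁ − P₂ = ½·916·(17.1² − 2.75²) = ½·916·286 = 131000 Pa.

ΔP = 131 kPa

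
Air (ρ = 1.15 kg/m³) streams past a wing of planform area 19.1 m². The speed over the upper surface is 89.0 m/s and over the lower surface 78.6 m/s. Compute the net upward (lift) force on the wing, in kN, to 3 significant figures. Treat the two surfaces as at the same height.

F ≈ 19.1 kN

With equal heights on the two surfaces, Bernoulli gives P_lower − P_upper = ½ρ(v_upper² − v_lower²).
ΔP = ½·1.15·(89.0² − 78.6²) = 1000 Pa.
Lift = ΔP · A = 1000 × 19.1 = 19100 N.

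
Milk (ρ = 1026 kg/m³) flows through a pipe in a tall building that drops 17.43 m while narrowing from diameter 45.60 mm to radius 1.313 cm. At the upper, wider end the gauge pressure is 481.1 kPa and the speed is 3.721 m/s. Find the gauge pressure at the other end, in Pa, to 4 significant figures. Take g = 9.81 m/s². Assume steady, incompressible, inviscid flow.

Continuity gives A₁v₁ = A₂v₂, so v₂ = (16.33 cm²)/(5.416 cm²) × 3.721 m/s = 11.22 m/s.
Applying Bernoulli between the two ends and solving for P₂: P₂ = P₁ + ½ρ(v₁² − v₂²) − ρgΔh.
P₂ = 481100 + ½·1026·(3.721² − 11.22²) − 1026·9.81·(−17.43) = 481100 + (-57480) − (-175400) = 599100 Pa.

P₂ ≈ 599100 Pa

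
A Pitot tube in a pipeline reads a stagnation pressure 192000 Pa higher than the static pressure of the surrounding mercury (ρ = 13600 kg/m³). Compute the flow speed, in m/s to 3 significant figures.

5.31 m/s

Bernoulli between the free stream and the stagnation point: ½ρv² = P_stag − P_static.
v = √(2ΔP/ρ) = √(2·192000/13600) = 5.31 m/s.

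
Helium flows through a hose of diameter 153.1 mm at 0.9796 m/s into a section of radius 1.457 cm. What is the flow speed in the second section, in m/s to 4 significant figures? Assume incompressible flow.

v₂ ≈ 27.04 m/s

Continuity gives A₁v₁ = A₂v₂, so v₂ = (184.1 cm²)/(6.669 cm²) × 0.9796 m/s = 27.04 m/s.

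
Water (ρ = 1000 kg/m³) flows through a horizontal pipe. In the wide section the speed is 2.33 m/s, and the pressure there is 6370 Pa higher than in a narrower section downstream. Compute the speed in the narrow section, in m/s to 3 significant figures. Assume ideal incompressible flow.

v₂ ≈ 4.26 m/s

Along the level pipe P + ½ρv² is conserved, hence v₂² = v₁² + 2(P₁ − P₂)/ρ.
v₂ = √(2.33² + 2·6370/1000) = √(5.43 + 12.7) = 4.26 m/s.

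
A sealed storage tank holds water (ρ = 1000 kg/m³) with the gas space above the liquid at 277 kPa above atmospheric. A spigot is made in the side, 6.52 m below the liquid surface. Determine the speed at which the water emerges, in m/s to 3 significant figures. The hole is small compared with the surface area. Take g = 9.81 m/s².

v ≈ 26.1 m/s

Take point 1 at the surface (v₁ ≈ 0) and point 2 at the hole (at atmospheric pressure). Bernoulli: P₁ + ρg h = P_atm + ½ρv₂².
With P₁ − P_atm = 277000 Pa, v₂ = √(2gh + 2ΔP/ρ) = √(2·9.81·6.52 + 2·277000/1000) = 26.1 m/s.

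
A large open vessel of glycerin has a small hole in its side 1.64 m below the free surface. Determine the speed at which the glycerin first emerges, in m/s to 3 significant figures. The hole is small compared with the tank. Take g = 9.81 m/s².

Bernoulli from surface to hole (P equal, v_surface ≈ 0): v = √(2gh) = √(2×9.81×1.64) = 5.67 m/s.

v ≈ 5.67 m/s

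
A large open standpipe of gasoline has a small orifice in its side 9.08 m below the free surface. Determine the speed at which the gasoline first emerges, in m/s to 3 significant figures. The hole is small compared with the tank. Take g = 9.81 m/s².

Torricelli's result v = √(2gh) gives v = √(2·9.81·9.08) = 13.3 m/s.

v ≈ 13.3 m/s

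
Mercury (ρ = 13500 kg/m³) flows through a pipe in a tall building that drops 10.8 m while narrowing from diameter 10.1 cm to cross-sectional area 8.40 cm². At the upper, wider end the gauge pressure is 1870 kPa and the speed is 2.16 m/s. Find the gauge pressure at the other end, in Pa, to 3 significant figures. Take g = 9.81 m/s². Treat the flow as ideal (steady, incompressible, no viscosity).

Mass conservation (A₁v₁ = A₂v₂) gives v₂ = 2.16 × 80.1/8.40 = 20.6 m/s.
Bernoulli: P₁ + ½ρv₁² + ρg h₁ = P₂ + ½ρv₂² + ρg h₂, so P₂ = P₁ + ½ρ(v₁² − v₂²) − ρg(h₂ − h₁).
P₂ = 1870000 + ½·13500·(2.16² − 20.6²) − 13500·9.81·(−10.8) = 1870000 + (-2830000) − (-1430000) = 467000 Pa.

P₂ ≈ 467000 Pa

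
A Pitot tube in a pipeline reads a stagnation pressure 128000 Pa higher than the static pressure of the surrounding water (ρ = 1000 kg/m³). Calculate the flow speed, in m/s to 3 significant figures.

16.0 m/s

Bernoulli between the free stream and the stagnation point: ½ρv² = P_stag − P_static.
v = √(2ΔP/ρ) = √(2·128000/1000) = 16.0 m/s.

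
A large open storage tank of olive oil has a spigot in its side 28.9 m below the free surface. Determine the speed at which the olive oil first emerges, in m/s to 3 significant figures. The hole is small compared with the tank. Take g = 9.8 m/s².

The surface is effectively still and both ends are open, so ½v² = gh and v = √(2·9.8·28.9) = 23.8 m/s.

v ≈ 23.8 m/s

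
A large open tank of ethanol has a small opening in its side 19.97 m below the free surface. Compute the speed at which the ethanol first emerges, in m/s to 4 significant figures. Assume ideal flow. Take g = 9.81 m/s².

v ≈ 19.79 m/s

With the surface at rest and both surface and jet at atmospheric pressure, Bernoulli gives ρg h = ½ρv², so v = √(2gh) = √(2·9.81·19.97) = 19.79 m/s.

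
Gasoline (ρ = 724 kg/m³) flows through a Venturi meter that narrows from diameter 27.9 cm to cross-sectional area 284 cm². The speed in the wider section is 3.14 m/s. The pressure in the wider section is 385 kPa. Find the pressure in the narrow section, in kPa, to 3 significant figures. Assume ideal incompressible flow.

P₂ ≈ 372 kPa

By continuity, v₂ = v₁·A₁/A₂ = 3.14·(611/284) = 6.76 m/s.
Along the horizontal streamline, P + ½ρv² is constant.
P₂ = P₁ − ½ρ(v₂² − v₁²) = 385000 − ½·724·(6.76² − 3.14²) = 385000 − 13000 = 372000 Pa.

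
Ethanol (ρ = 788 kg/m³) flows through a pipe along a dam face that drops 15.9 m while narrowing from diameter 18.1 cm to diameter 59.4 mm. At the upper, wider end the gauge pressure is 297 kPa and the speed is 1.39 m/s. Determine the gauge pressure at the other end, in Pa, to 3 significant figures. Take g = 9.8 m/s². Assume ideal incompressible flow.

P₂ = 355000 Pa

The volume flow rate is constant, so v₂ = (A₁/A₂)v₁ = (257/27.7)·1.39 = 12.9 m/s.
Energy conservation along the streamline gives P₂ = P₁ − ½ρ(v₂² − v₁²) − ρg(h₂ − h₁).
P₂ = 297000 + ½·788·(1.39² − 12.9²) − 788·9.8·(−15.9) = 297000 + (-64900) − (-123000) = 355000 Pa.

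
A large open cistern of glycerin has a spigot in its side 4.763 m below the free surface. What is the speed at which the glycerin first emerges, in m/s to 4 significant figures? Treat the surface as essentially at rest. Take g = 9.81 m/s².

v = 9.667 m/s

Torricelli's result v = √(2gh) gives v = √(2·9.81·4.763) = 9.667 m/s.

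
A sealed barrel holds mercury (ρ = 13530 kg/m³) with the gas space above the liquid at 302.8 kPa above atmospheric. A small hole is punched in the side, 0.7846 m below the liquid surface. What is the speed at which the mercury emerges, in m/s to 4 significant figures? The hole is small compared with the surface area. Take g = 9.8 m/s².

v = 7.755 m/s

Take point 1 at the surface (v₁ ≈ 0) and point 2 at the hole (at atmospheric pressure). Bernoulli: P₁ + ρg h = P_atm + ½ρv₂².
With P₁ − P_atm = 302800 Pa, v₂ = √(2gh + 2ΔP/ρ) = √(2·9.8·0.7846 + 2·302800/13530) = 7.755 m/s.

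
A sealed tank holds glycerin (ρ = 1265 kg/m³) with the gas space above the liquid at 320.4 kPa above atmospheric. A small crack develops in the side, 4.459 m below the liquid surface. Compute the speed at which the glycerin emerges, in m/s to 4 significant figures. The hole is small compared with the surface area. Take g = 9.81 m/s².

Take point 1 at the surface (v₁ ≈ 0) and point 2 at the hole (at atmospheric pressure). Bernoulli: P₁ + ρg h = P_atm + ½ρv₂².
With P₁ − P_atm = 320400 Pa, v₂ = √(2gh + 2ΔP/ρ) = √(2·9.81·4.459 + 2·320400/1265) = 24.37 m/s.

24.37 m/s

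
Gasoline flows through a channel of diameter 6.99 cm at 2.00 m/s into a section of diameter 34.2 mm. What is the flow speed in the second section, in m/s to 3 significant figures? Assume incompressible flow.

By continuity, v₂ = v₁·A₁/A₂ = 2.00·(38.4/9.19) = 8.35 m/s.

v₂ ≈ 8.35 m/s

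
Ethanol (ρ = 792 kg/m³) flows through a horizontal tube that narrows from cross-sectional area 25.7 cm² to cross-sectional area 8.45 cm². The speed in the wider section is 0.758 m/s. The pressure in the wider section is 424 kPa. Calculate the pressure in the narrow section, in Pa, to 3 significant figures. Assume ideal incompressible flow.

By continuity, v₂ = v₁·A₁/A₂ = 0.758·(25.7/8.45) = 2.31 m/s.
Along the horizontal streamline, P + ½ρv² is constant.
P₂ = P₁ − ½ρ(v₂² − v₁²) = 424000 − ½·792·(2.31² − 0.758²) = 424000 − 1880 = 422000 Pa.

P₂ ≈ 422000 Pa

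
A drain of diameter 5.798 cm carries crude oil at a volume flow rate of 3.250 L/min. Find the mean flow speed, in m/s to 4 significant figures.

0.02052 m/s

Q = 3.250 L/min = 0.00005417 m³/s.
v = Q/A = 0.00005417 / 0.002640 = 0.02052 m/s.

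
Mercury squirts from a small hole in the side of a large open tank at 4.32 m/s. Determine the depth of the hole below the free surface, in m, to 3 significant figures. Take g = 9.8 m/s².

Torricelli: v = √(2gh), so h = v²/(2g).
h = 4.32²/(2·9.8) = 18.7/19.60 = 0.952 m.

h ≈ 0.952 m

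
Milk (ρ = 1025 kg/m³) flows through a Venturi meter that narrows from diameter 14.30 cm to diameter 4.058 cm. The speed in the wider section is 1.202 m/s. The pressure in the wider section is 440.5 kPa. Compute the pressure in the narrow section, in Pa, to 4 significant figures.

327100 Pa

Continuity gives A₁v₁ = A₂v₂, so v₂ = (160.6 cm²)/(12.93 cm²) × 1.202 m/s = 14.93 m/s.
Bernoulli (h₁ = h₂): P₁ − P₂ = ½ρ(v₂² − v₁²).
P₂ = P₁ − ½ρ(v₂² − v₁²) = 440500 − ½·1025·(14.93² − 1.202²) = 440500 − 113400 = 327100 Pa.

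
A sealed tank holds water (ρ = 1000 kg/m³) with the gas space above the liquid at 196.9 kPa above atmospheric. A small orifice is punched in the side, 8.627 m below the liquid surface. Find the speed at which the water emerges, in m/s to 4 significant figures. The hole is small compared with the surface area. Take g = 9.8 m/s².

Take point 1 at the surface (v₁ ≈ 0) and point 2 at the hole (at atmospheric pressure). Bernoulli: P₁ + ρg h = P_atm + ½ρv₂².
With P₁ − P_atm = 196900 Pa, v₂ = √(2gh + 2ΔP/ρ) = √(2·9.8·8.627 + 2·196900/1000) = 23.73 m/s.

v ≈ 23.73 m/s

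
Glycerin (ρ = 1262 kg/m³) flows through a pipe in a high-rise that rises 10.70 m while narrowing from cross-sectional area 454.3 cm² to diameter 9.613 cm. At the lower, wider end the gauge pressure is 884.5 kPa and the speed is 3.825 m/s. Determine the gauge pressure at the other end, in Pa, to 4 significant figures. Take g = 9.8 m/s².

Continuity gives A₁v₁ = A₂v₂, so v₂ = (454.3 cm²)/(72.58 cm²) × 3.825 m/s = 23.94 m/s.
Energy conservation along the streamline gives P₂ = P₁ − ½ρ(v₂² − v₁²) − ρg(h₂ − h₁).
P₂ = 884500 + ½·1262·(3.825² − 23.94²) − 1262·9.8·(+10.70) = 884500 + (-352500) − (132300) = 399700 Pa.

399700 Pa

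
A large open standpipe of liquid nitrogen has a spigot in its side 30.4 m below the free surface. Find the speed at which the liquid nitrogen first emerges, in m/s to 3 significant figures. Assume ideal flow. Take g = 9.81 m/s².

v = 24.4 m/s

Torricelli's result v = √(2gh) gives v = √(2·9.81·30.4) = 24.4 m/s.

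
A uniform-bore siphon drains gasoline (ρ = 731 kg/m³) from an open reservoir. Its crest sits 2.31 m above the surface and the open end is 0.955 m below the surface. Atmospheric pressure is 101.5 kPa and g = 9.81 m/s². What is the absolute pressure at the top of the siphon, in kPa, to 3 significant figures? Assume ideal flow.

P_top = 78.1 kPa

The outlet speed comes from Torricelli: v = √(2g·0.955) = 4.33 m/s.
With constant cross-section the crest speed equals v; applying Bernoulli from the surface up to the crest, P_top = P_atm − ½ρv² − ρg·h_top.
P_top = 101500 − ½·731·4.33² − 731·9.81·2.31 = 78100 Pa.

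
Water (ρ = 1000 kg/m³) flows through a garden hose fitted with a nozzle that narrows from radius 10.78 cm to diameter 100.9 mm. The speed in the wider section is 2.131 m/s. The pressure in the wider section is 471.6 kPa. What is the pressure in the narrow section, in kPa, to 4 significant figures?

P₂ ≈ 426.5 kPa

The volume flow rate is constant, so v₂ = (A₁/A₂)v₁ = (365.1/79.96)·2.131 = 9.730 m/s.
Along the horizontal streamline, P + ½ρv² is constant.
P₂ = P₁ − ½ρ(v₂² − v₁²) = 471600 − ½·1000·(9.730² − 2.131²) = 471600 − 45060 = 426500 Pa.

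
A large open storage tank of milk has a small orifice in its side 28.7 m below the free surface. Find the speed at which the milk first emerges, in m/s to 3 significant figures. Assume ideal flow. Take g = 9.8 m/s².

The surface is effectively still and both ends are open, so ½v² = gh and v = √(2·9.8·28.7) = 23.7 m/s.

v ≈ 23.7 m/s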